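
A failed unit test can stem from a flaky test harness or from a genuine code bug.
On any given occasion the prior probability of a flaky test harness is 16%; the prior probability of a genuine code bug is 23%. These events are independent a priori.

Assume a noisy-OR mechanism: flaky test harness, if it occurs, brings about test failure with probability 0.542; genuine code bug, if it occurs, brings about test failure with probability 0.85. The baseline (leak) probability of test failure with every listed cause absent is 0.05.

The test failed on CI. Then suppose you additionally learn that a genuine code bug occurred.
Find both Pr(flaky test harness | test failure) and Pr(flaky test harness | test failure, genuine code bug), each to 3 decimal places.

Under noisy-OR, P(test failure | causes) = 1 − (1−0.05)·∏(1−qᵢ) over the active causes.
Weight on flaky test harness=true, given the evidence: 0.069596 + 0.034398 = 0.103994
Normalizer over all consistent configurations: 0.05*0.84*0.77 + 0.8575*0.84*0.23 + 0.5649*0.16*0.77 + 0.934735*0.16*0.23 = 0.302003
Posterior = 0.103994 / 0.302003 ≈ 0.344

With the extra evidence:
Enumerate both values of flaky test harness and weight by the priors:
  P(test failure | genuine code bug) = 0.8575*0.84 + 0.934735*0.16
        = 0.720300 + 0.149558 = 0.869858
Keeping only the flaky test harness-present terms gives 0.149558, so
  P(flaky test harness | test failure, genuine code bug) = 0.149558 / 0.869858 ≈ 0.172

Pr(flaky test harness | test failure) ≈ 0.344; Pr(flaky test harness | test failure, genuine code bug) ≈ 0.172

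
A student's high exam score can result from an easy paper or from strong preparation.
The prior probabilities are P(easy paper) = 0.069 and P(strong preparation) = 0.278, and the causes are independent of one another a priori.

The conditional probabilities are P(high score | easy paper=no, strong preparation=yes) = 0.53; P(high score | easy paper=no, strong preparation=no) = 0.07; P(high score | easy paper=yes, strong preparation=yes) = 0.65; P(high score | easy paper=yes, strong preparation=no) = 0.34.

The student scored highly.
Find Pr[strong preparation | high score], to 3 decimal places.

Pr[strong preparation | high score] ≈ 0.700

P(high score) = 0.07×0.931×0.722 + 0.53×0.931×0.278 + 0.34×0.069×0.722 + 0.65×0.069×0.278 = 0.047053 + 0.137174 + 0.016938 + 0.012468 = 0.213633
Restricting to configurations with strong preparation present: 0.137174 + 0.012468 = 0.149642.
Hence the posterior is 0.149642/0.213633 ≈ 0.700.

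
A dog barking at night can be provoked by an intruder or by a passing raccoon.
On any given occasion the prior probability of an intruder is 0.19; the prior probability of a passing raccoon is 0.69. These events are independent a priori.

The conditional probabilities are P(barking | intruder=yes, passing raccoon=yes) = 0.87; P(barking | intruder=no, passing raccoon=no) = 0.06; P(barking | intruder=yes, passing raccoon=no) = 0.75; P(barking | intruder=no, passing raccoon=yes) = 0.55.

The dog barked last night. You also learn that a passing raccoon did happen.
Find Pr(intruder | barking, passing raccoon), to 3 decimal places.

Pr(intruder | barking, passing raccoon) ≈ 0.271

P(barking | passing raccoon) = 0.55×0.81 + 0.87×0.19 = 0.445500 + 0.165300 = 0.610800
Restricting to configurations with intruder present: 0.87×0.19 = 0.165300.
P(intruder | barking, passing raccoon) = 0.165300 / 0.610800 ≈ 0.271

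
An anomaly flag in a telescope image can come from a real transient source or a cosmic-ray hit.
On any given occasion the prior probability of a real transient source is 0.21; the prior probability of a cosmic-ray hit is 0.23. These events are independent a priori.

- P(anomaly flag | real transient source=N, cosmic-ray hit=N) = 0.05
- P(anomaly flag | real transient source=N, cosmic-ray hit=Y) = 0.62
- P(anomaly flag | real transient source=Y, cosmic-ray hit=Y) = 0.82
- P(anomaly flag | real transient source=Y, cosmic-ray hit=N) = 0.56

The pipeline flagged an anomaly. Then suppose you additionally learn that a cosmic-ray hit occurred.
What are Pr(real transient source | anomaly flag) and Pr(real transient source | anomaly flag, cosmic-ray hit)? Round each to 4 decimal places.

P(anomaly flag) = 0.05×0.79×0.77 + 0.62×0.79×0.23 + 0.56×0.21×0.77 + 0.82×0.21×0.23 = 0.030415 + 0.112654 + 0.090552 + 0.039606 = 0.273227
Of this, 0.130158 comes from 0.090552 + 0.039606 (the real transient source=true cases).
P(real transient source | anomaly flag) = 0.130158 / 0.273227 ≈ 0.4764

With the extra evidence:
P(anomaly flag | cosmic-ray hit) = 0.62·0.79 + 0.82·0.21 = 0.489800 + 0.172200 = 0.662000
The real transient source-present share is 0.82·0.21 = 0.172200.
So P(real transient source | anomaly flag, cosmic-ray hit) = 0.172200/0.662000 ≈ 0.2601.
This is intercausal reasoning (explaining away): once cosmic-ray hit accounts for the anomaly flag, real transient source becomes less likely.

Pr(real transient source | anomaly flag) ≈ 0.4764; Pr(real transient source | anomaly flag, cosmic-ray hit) ≈ 0.2601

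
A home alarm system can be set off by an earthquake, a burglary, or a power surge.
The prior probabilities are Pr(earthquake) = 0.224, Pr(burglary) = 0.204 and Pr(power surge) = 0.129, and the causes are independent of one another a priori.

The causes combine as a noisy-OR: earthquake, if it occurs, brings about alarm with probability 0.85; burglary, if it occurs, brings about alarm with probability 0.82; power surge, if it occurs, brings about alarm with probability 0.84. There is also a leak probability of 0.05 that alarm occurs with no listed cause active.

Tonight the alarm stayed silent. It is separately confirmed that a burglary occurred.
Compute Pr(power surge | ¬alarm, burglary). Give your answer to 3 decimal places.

Under noisy-OR, P(alarm | causes) = 1 − (1−0.05)·∏(1−qᵢ) over the active causes.
Sum P(¬alarm|·) weighted by the priors over the 4 (earthquake, power surge) configurations:
  P(¬alarm | burglary) = 0.171·0.776·0.871 + 0.02736·0.776·0.129 + 0.02565·0.224·0.871 + 0.004104·0.224·0.129
        = 0.115578 + 0.002739 + 0.005004 + 0.000119 = 0.123440
Keeping only the power surge-present terms gives 0.002858, so
  P(power surge | ¬alarm, burglary) = 0.002858 / 0.123440 ≈ 0.023

Pr(power surge | ¬alarm, burglary) ≈ 0.023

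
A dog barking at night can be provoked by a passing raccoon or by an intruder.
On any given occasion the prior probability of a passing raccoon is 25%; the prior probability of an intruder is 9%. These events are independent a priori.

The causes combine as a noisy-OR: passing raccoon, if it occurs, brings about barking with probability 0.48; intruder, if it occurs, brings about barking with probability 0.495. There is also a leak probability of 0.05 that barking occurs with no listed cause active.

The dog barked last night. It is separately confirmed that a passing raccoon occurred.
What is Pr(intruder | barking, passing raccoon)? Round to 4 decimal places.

Under noisy-OR, P(barking | causes) = 1 − (1−0.05)·∏(1−qᵢ) over the active causes.
Weight on intruder=true, given the evidence: 0.75053×0.09 = 0.067548
Denominator P(barking | passing raccoon): 0.506×0.91 + 0.75053×0.09 = 0.528008
Posterior = 0.067548 / 0.528008 ≈ 0.1279

Pr(intruder | barking, passing raccoon) ≈ 0.1279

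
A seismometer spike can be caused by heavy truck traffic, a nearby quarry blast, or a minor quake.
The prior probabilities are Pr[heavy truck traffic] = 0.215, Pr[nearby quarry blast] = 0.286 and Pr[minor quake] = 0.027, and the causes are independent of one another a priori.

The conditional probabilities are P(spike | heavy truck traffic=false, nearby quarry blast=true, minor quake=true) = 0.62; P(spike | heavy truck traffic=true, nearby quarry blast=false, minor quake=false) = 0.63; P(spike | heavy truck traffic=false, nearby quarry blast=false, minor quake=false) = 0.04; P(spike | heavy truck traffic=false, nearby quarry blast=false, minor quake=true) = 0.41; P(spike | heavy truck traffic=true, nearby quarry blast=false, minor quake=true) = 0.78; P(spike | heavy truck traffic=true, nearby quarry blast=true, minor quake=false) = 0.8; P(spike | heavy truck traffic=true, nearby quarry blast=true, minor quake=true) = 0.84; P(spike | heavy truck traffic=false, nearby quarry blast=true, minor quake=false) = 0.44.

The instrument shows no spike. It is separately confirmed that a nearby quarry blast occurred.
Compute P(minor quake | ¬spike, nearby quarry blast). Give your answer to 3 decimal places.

Sum P(¬spike|·) weighted by the priors over the 4 (heavy truck traffic, minor quake) configurations:
  P(¬spike | nearby quarry blast) = 0.56·0.785·0.973 + 0.38·0.785·0.027 + 0.2·0.215·0.973 + 0.16·0.215·0.027
        = 0.427731 + 0.008054 + 0.041839 + 0.000929 = 0.478553
Keeping only the minor quake-present terms gives 0.008983, so
  P(minor quake | ¬spike, nearby quarry blast) = 0.008983 / 0.478553 ≈ 0.019

P(minor quake | ¬spike, nearby quarry blast) ≈ 0.019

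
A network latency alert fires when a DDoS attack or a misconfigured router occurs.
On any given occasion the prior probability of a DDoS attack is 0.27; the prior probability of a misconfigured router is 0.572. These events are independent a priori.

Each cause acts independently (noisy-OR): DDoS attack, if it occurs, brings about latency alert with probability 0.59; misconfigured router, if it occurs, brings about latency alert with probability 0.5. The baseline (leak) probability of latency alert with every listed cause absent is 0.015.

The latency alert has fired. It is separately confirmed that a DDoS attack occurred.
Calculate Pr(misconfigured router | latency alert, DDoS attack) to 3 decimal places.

Pr(misconfigured router | latency alert, DDoS attack) ≈ 0.641

Under noisy-OR, P(latency alert | causes) = 1 − (1−0.015)·∏(1−qᵢ) over the active causes.
For the numerator, keep only misconfigured router=true terms: 0.798075×0.572 = 0.456499
Normalizer over all consistent configurations: 0.59615×0.428 + 0.798075×0.572 = 0.711651
P(misconfigured router | latency alert, DDoS attack) = 0.456499/0.711651 ≈ 0.641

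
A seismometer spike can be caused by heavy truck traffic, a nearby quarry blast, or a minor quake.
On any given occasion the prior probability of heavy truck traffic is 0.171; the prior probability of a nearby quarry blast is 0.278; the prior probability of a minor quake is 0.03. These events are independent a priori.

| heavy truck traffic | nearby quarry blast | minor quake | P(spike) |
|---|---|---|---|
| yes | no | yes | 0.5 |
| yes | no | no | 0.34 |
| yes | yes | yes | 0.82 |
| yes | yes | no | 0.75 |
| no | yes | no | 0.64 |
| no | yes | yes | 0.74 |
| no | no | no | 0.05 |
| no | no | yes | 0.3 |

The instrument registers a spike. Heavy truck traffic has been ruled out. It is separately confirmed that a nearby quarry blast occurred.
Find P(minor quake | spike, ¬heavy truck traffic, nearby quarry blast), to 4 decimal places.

P(minor quake | spike, ¬heavy truck traffic, nearby quarry blast) ≈ 0.0345

Sum P(spike|·) weighted by the priors over both values of minor quake:
  P(spike | ¬heavy truck traffic, nearby quarry blast) = 0.64·0.97 + 0.74·0.03
        = 0.620800 + 0.022200 = 0.643000
The terms with minor quake present sum to 0.022200, so
  P(minor quake | spike, ¬heavy truck traffic, nearby quarry blast) = 0.022200 / 0.643000 ≈ 0.0345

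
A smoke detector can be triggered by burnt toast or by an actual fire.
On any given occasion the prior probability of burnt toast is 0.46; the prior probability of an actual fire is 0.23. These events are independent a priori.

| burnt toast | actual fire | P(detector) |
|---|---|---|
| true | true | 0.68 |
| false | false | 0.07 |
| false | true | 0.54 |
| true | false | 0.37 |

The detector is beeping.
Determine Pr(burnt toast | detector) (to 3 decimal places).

Pr(burnt toast | detector) ≈ 0.679

For the numerator, keep only burnt toast=true terms: 0.131054 + 0.071944 = 0.202998
Denominator P(detector): 0.07·0.54·0.77 + 0.54·0.54·0.23 + 0.37·0.46·0.77 + 0.68·0.46·0.23 = 0.299172
P(burnt toast | detector) = 0.202998/0.299172 ≈ 0.679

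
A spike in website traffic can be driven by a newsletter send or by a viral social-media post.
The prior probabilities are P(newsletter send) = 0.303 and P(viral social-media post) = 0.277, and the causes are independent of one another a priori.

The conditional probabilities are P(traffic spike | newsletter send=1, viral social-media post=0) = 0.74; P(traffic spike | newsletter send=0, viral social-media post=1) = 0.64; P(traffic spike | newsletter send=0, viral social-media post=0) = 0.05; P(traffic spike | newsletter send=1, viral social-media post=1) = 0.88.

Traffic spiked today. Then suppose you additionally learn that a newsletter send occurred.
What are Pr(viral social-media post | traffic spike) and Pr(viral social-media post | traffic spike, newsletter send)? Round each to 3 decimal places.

By total probability over the 4 (newsletter send, viral social-media post) configurations:
  P(traffic spike) = 0.05*0.697*0.723 + 0.64*0.697*0.277 + 0.74*0.303*0.723 + 0.88*0.303*0.277
        = 0.025197 + 0.123564 + 0.162111 + 0.073859 = 0.384731
Keeping only the viral social-media post-present terms gives 0.197423, so
  P(viral social-media post | traffic spike) = 0.197423 / 0.384731 ≈ 0.513

With the extra evidence:
P(traffic spike | newsletter send) = 0.74×0.723 + 0.88×0.277 = 0.535020 + 0.243760 = 0.778780
Restricting to configurations with viral social-media post present: 0.88×0.277 = 0.243760.
P(viral social-media post | traffic spike, newsletter send) = 0.243760 / 0.778780 ≈ 0.313
The drop from 0.513 to 0.313 is the explaining-away (discounting) effect.

Pr(viral social-media post | traffic spike) ≈ 0.513; Pr(viral social-media post | traffic spike, newsletter send) ≈ 0.313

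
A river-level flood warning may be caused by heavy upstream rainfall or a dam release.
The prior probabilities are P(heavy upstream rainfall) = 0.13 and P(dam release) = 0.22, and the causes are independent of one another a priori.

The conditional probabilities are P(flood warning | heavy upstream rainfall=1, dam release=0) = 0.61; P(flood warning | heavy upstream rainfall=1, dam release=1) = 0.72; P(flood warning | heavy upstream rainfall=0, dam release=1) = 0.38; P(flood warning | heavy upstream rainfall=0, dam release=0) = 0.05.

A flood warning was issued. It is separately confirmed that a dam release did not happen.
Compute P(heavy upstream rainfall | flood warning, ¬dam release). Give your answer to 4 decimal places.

For the numerator, keep only heavy upstream rainfall=true terms: 0.61×0.13 = 0.079300
Normalizer over all consistent configurations: 0.05×0.87 + 0.61×0.13 = 0.122800
P(heavy upstream rainfall | flood warning, ¬dam release) = 0.079300/0.122800 ≈ 0.6458

P(heavy upstream rainfall | flood warning, ¬dam release) ≈ 0.6458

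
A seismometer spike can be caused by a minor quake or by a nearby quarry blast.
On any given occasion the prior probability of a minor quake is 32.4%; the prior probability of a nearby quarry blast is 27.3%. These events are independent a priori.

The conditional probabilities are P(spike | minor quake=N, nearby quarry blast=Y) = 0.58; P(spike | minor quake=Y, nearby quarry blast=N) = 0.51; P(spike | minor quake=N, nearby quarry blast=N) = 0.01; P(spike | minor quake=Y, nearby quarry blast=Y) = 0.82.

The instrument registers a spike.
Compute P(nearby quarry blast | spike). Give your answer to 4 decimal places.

P(nearby quarry blast | spike) ≈ 0.5895

By total probability over the 4 (minor quake, nearby quarry blast) configurations:
  P(spike) = 0.01*0.676*0.727 + 0.58*0.676*0.273 + 0.51*0.324*0.727 + 0.82*0.324*0.273
        = 0.004915 + 0.107038 + 0.120129 + 0.072531 = 0.304613
Keeping only the nearby quarry blast-present terms gives 0.179569, so
  P(nearby quarry blast | spike) = 0.179569 / 0.304613 ≈ 0.5895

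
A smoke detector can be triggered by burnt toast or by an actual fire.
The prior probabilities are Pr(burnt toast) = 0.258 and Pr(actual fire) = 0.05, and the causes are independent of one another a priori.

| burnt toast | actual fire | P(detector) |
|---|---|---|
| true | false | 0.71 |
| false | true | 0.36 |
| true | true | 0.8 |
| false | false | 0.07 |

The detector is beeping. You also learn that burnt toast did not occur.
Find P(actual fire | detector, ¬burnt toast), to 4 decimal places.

Sum P(detector|·) weighted by the priors over both values of actual fire:
  P(detector | ¬burnt toast) = 0.07·0.95 + 0.36·0.05
        = 0.066500 + 0.018000 = 0.084500
The terms with actual fire present sum to 0.018000, so
  P(actual fire | detector, ¬burnt toast) = 0.018000 / 0.084500 ≈ 0.2130

P(actual fire | detector, ¬burnt toast) ≈ 0.2130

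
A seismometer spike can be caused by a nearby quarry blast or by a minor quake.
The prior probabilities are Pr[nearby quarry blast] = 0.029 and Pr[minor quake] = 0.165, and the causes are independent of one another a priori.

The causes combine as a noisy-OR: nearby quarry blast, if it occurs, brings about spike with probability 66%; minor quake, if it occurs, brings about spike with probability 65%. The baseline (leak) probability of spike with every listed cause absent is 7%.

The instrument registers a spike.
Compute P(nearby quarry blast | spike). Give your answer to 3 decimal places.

P(nearby quarry blast | spike) ≈ 0.112

Under noisy-OR, P(spike | causes) = 1 − (1−0.07)·∏(1−qᵢ) over the active causes.
P(spike) = 0.07*0.971*0.835 + 0.6745*0.971*0.165 + 0.6838*0.029*0.835 + 0.88933*0.029*0.165 = 0.056755 + 0.108065 + 0.016558 + 0.004255 = 0.185633
Restricting to configurations with nearby quarry blast present: 0.016558 + 0.004255 = 0.020813.
P(nearby quarry blast | spike) = 0.020813 / 0.185633 ≈ 0.112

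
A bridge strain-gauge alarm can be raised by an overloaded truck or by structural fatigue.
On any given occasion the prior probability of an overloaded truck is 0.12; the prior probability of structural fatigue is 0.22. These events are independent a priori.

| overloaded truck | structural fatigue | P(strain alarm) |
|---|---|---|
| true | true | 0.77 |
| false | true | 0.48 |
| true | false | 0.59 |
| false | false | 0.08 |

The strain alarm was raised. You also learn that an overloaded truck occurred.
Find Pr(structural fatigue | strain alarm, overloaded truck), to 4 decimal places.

Pr(structural fatigue | strain alarm, overloaded truck) ≈ 0.2691

P(strain alarm | overloaded truck) = 0.59*0.78 + 0.77*0.22 = 0.460200 + 0.169400 = 0.629600
Restricting to configurations with structural fatigue present: 0.77*0.22 = 0.169400.
Hence the posterior is 0.169400/0.629600 ≈ 0.2691.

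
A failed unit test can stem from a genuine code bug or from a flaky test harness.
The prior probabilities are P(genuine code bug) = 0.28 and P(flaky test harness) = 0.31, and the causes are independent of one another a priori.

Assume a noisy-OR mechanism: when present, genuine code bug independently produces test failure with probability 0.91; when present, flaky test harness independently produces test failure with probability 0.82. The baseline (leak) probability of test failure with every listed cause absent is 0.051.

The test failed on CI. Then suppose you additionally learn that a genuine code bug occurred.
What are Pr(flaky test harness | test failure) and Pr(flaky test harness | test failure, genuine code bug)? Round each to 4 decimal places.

Under noisy-OR, P(test failure | causes) = 1 − (1−0.051)·∏(1−qᵢ) over the active causes.
Enumerate the 4 (genuine code bug, flaky test harness) configurations and weight by the priors:
  P(test failure) = 0.051×0.72×0.69 + 0.82918×0.72×0.31 + 0.91459×0.28×0.69 + 0.984626×0.28×0.31
        = 0.025337 + 0.185073 + 0.176699 + 0.085466 = 0.472575
The terms with flaky test harness present sum to 0.270539, so
  P(flaky test harness | test failure) = 0.270539 / 0.472575 ≈ 0.5725

Now also conditioning on genuine code bug=true:
By total probability over both values of flaky test harness:
  P(test failure | genuine code bug) = 0.91459*0.69 + 0.984626*0.31
        = 0.631067 + 0.305234 = 0.936301
The terms with flaky test harness present sum to 0.305234, so
  P(flaky test harness | test failure, genuine code bug) = 0.305234 / 0.936301 ≈ 0.3260
This is intercausal reasoning (explaining away): once genuine code bug accounts for the test failure, flaky test harness becomes less likely.

Pr(flaky test harness | test failure) ≈ 0.5725; Pr(flaky test harness | test failure, genuine code bug) ≈ 0.3260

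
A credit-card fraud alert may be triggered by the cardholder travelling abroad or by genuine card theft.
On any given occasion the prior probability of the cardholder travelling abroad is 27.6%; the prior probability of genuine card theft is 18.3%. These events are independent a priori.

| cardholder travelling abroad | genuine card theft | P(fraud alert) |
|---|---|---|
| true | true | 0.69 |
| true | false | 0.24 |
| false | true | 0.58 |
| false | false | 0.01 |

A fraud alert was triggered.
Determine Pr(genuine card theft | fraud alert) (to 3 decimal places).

Pr(genuine card theft | fraud alert) ≈ 0.650

For the numerator, keep only genuine card theft=true terms: 0.076845 + 0.034851 = 0.111696
Normalizer over all consistent configurations: 0.01·0.724·0.817 + 0.58·0.724·0.183 + 0.24·0.276·0.817 + 0.69·0.276·0.183 = 0.171729
P(genuine card theft | fraud alert) = 0.111696/0.171729 ≈ 0.650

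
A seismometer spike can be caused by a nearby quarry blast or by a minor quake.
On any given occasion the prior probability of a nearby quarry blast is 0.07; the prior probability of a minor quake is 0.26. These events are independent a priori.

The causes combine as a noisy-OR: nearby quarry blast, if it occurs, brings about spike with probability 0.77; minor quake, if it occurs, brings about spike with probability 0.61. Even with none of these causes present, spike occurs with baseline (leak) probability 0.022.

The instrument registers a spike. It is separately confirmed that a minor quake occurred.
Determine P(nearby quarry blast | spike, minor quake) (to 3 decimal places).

P(nearby quarry blast | spike, minor quake) ≈ 0.100

Under noisy-OR, P(spike | causes) = 1 − (1−0.022)·∏(1−qᵢ) over the active causes.
Numerator (weight on configurations with nearby quarry blast): 0.912273×0.07 = 0.063859
Normalizer over all consistent configurations: 0.61858×0.93 + 0.912273×0.07 = 0.639138
Posterior = 0.063859 / 0.639138 ≈ 0.100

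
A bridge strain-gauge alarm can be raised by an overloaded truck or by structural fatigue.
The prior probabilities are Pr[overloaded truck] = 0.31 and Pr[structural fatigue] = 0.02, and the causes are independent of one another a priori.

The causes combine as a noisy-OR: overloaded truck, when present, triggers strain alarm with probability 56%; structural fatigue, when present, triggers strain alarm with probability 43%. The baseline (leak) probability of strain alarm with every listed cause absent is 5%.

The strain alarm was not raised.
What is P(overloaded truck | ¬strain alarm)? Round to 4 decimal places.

Under noisy-OR, P(strain alarm | causes) = 1 − (1−0.05)·∏(1−qᵢ) over the active causes.
P(¬strain alarm) = 0.95*0.69*0.98 + 0.5415*0.69*0.02 + 0.418*0.31*0.98 + 0.23826*0.31*0.02 = 0.642390 + 0.007473 + 0.126988 + 0.001477 = 0.778328
Of this, 0.128465 comes from 0.126988 + 0.001477 (the overloaded truck=true cases).
So P(overloaded truck | ¬strain alarm) = 0.128465/0.778328 ≈ 0.1651.

P(overloaded truck | ¬strain alarm) ≈ 0.1651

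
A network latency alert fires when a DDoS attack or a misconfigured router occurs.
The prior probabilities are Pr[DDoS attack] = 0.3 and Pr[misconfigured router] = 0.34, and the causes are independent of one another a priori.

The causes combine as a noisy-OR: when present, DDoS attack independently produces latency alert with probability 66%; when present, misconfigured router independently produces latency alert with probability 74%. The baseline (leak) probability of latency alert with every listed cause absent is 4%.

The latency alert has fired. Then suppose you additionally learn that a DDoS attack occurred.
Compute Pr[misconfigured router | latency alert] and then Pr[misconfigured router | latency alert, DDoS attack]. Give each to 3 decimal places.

Pr[misconfigured router | latency alert] ≈ 0.642; Pr[misconfigured router | latency alert, DDoS attack] ≈ 0.412

Under noisy-OR, P(latency alert | causes) = 1 − (1−0.04)·∏(1−qᵢ) over the active causes.
Enumerate the 4 (DDoS attack, misconfigured router) configurations and weight by the priors:
  P(latency alert) = 0.04·0.7·0.66 + 0.7504·0.7·0.34 + 0.6736·0.3·0.66 + 0.915136·0.3·0.34
        = 0.018480 + 0.178595 + 0.133373 + 0.093344 = 0.423792
The terms with misconfigured router present sum to 0.271939, so
  P(misconfigured router | latency alert) = 0.271939 / 0.423792 ≈ 0.642

Now also conditioning on DDoS attack=true:
Numerator (weight on configurations with misconfigured router): 0.915136·0.34 = 0.311146
Denominator P(latency alert | DDoS attack): 0.6736·0.66 + 0.915136·0.34 = 0.755722
Posterior = 0.311146 / 0.755722 ≈ 0.412
Conditioning on DDoS attack lowers the posterior on misconfigured router: the classic explaining-away effect in a common-effect structure.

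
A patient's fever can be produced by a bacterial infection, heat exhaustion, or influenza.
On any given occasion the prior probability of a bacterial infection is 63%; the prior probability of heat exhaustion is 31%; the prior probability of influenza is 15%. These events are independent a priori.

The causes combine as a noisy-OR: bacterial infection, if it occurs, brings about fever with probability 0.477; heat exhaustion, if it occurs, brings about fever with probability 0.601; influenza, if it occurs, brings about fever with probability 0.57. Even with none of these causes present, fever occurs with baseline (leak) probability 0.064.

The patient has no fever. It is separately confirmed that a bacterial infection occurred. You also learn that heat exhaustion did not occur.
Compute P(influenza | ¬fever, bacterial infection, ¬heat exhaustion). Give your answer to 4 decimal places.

P(influenza | ¬fever, bacterial infection, ¬heat exhaustion) ≈ 0.0705

Under noisy-OR, P(fever | causes) = 1 − (1−0.064)·∏(1−qᵢ) over the active causes.
P(¬fever | bacterial infection, ¬heat exhaustion) = 0.489528×0.85 + 0.210497×0.15 = 0.416099 + 0.031575 = 0.447674
Of this, 0.031575 comes from 0.210497×0.15 (the influenza=true cases).
So P(influenza | ¬fever, bacterial infection, ¬heat exhaustion) = 0.031575/0.447674 ≈ 0.0705.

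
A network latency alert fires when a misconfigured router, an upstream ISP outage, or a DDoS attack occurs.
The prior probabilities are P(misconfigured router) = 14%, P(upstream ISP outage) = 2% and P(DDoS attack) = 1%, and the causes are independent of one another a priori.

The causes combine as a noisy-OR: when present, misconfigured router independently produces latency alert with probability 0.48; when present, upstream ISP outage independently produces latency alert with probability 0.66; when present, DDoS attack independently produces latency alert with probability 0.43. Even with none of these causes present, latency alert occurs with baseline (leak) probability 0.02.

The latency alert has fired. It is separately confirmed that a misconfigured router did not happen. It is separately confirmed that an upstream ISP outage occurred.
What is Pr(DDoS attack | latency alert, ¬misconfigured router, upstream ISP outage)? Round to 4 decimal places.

Pr(DDoS attack | latency alert, ¬misconfigured router, upstream ISP outage) ≈ 0.0121

Under noisy-OR, P(latency alert | causes) = 1 − (1−0.02)·∏(1−qᵢ) over the active causes.
P(latency alert | ¬misconfigured router, upstream ISP outage) = 0.6668·0.99 + 0.810076·0.01 = 0.660132 + 0.008101 = 0.668233
Of this, 0.008101 comes from 0.810076·0.01 (the DDoS attack=true cases).
Hence the posterior is 0.008101/0.668233 ≈ 0.0121.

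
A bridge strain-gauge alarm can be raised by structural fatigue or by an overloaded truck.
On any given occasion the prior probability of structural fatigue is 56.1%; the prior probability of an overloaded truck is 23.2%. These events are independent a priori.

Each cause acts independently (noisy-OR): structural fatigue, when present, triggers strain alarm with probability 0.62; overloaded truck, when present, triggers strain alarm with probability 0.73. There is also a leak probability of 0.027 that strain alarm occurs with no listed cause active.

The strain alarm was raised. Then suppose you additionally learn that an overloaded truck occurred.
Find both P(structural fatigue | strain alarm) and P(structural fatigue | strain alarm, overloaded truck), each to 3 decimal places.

Under noisy-OR, P(strain alarm | causes) = 1 − (1−0.027)·∏(1−qᵢ) over the active causes.
Enumerate the 4 (structural fatigue, overloaded truck) configurations and weight by the priors:
  P(strain alarm) = 0.027·0.439·0.768 + 0.73729·0.439·0.232 + 0.63026·0.561·0.768 + 0.90017·0.561·0.232
        = 0.009103 + 0.075092 + 0.271546 + 0.117159 = 0.472900
Keeping only the structural fatigue-present terms gives 0.388705, so
  P(structural fatigue | strain alarm) = 0.388705 / 0.472900 ≈ 0.822

With the extra evidence:
Sum P(strain alarm|·) weighted by the priors over both values of structural fatigue:
  P(strain alarm | overloaded truck) = 0.73729·0.439 + 0.90017·0.561
        = 0.323670 + 0.504995 = 0.828665
Configurations with structural fatigue contribute 0.504995, so
  P(structural fatigue | strain alarm, overloaded truck) = 0.504995 / 0.828665 ≈ 0.609

P(structural fatigue | strain alarm) ≈ 0.822; P(structural fatigue | strain alarm, overloaded truck) ≈ 0.609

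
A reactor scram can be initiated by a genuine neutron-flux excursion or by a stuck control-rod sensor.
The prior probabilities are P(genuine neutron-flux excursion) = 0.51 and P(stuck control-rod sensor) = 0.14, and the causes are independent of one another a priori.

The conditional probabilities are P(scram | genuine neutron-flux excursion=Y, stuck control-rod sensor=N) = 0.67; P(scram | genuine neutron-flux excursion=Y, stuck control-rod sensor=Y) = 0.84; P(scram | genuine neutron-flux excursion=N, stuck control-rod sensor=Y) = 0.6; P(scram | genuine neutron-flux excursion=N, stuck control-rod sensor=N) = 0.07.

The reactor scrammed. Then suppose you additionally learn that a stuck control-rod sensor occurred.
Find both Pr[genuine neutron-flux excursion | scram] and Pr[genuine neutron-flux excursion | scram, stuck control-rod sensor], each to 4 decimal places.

Pr[genuine neutron-flux excursion | scram] ≈ 0.8335; Pr[genuine neutron-flux excursion | scram, stuck control-rod sensor] ≈ 0.5930

Numerator (weight on configurations with genuine neutron-flux excursion): 0.293862 + 0.059976 = 0.353838
Normalizer over all consistent configurations: 0.07*0.49*0.86 + 0.6*0.49*0.14 + 0.67*0.51*0.86 + 0.84*0.51*0.14 = 0.424496
P(genuine neutron-flux excursion | scram) = 0.353838/0.424496 ≈ 0.8335

Now condition on the additional information:
P(scram | stuck control-rod sensor) = 0.6·0.49 + 0.84·0.51 = 0.294000 + 0.428400 = 0.722400
Of this, 0.428400 comes from 0.84·0.51 (the genuine neutron-flux excursion=true cases).
Hence the posterior is 0.428400/0.722400 ≈ 0.5930.
Conditioning on stuck control-rod sensor lowers the posterior on genuine neutron-flux excursion: the classic explaining-away effect in a common-effect structure.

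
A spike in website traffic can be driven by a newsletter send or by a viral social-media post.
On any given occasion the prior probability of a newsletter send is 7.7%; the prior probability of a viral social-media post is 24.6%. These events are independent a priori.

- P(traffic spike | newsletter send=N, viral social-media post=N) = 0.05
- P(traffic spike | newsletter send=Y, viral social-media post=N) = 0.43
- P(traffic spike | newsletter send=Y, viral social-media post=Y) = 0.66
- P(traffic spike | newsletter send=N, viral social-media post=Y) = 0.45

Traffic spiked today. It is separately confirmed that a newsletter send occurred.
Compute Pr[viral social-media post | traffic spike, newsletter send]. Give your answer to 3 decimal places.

By total probability over both values of viral social-media post:
  P(traffic spike | newsletter send) = 0.43×0.754 + 0.66×0.246
        = 0.324220 + 0.162360 = 0.486580
The terms with viral social-media post present sum to 0.162360, so
  P(viral social-media post | traffic spike, newsletter send) = 0.162360 / 0.486580 ≈ 0.334

Pr[viral social-media post | traffic spike, newsletter send] ≈ 0.334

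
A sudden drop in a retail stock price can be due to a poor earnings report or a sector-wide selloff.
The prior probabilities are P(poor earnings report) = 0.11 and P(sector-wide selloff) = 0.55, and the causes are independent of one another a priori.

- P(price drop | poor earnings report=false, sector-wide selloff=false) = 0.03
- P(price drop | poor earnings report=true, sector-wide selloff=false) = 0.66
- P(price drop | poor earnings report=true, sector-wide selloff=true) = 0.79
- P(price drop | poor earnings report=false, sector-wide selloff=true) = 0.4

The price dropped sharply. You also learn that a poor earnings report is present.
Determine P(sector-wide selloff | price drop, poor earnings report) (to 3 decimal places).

Numerator (weight on configurations with sector-wide selloff): 0.79*0.55 = 0.434500
Normalizer over all consistent configurations: 0.66*0.45 + 0.79*0.55 = 0.731500
Posterior = 0.434500 / 0.731500 ≈ 0.594

P(sector-wide selloff | price drop, poor earnings report) ≈ 0.594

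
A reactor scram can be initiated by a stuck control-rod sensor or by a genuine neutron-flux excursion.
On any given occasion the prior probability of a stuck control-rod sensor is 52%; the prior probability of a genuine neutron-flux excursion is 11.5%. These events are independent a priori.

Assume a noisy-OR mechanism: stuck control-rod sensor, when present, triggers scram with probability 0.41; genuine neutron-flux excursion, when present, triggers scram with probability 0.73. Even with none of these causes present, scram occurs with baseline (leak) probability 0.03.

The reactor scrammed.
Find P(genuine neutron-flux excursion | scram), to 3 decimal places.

Under noisy-OR, P(scram | causes) = 1 − (1−0.03)·∏(1−qᵢ) over the active causes.
Weight on genuine neutron-flux excursion=true, given the evidence: 0.040743 + 0.050560 = 0.091303
The normalizing constant is 0.03×0.48×0.885 + 0.7381×0.48×0.115 + 0.4277×0.52×0.885 + 0.845479×0.52×0.115 = 0.300875
P(genuine neutron-flux excursion | scram) = 0.091303/0.300875 ≈ 0.303

P(genuine neutron-flux excursion | scram) ≈ 0.303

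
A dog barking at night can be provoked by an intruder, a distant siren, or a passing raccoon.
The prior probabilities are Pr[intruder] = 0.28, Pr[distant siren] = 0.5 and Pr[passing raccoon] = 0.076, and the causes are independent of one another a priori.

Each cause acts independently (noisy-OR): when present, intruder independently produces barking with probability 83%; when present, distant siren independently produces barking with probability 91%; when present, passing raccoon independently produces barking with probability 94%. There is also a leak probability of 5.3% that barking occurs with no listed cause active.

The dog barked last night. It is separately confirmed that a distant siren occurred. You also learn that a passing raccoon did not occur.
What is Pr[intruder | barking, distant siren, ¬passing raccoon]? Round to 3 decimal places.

Pr[intruder | barking, distant siren, ¬passing raccoon] ≈ 0.295

Under noisy-OR, P(barking | causes) = 1 − (1−0.053)·∏(1−qᵢ) over the active causes.
Numerator (weight on configurations with intruder): 0.985511×0.28 = 0.275943
Normalizer over all consistent configurations: 0.91477×0.72 + 0.985511×0.28 = 0.934577
Posterior = 0.275943 / 0.934577 ≈ 0.295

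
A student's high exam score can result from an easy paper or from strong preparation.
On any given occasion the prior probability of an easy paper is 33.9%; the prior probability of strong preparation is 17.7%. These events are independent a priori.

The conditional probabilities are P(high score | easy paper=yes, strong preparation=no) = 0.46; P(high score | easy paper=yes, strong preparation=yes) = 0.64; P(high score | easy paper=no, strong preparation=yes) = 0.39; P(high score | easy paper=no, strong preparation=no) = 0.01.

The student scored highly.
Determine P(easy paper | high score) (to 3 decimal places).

P(high score) = 0.01·0.661·0.823 + 0.39·0.661·0.177 + 0.46·0.339·0.823 + 0.64·0.339·0.177 = 0.005440 + 0.045629 + 0.128339 + 0.038402 = 0.217810
The easy paper-present share is 0.128339 + 0.038402 = 0.166741.
P(easy paper | high score) = 0.166741 / 0.217810 ≈ 0.766

P(easy paper | high score) ≈ 0.766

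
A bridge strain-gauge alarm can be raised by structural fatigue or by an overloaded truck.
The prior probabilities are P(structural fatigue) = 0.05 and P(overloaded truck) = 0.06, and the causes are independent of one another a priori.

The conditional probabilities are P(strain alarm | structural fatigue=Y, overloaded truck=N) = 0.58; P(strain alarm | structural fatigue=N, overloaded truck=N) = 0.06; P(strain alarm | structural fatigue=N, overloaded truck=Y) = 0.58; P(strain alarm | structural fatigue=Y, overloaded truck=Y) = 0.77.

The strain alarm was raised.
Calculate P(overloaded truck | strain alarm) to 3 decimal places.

P(overloaded truck | strain alarm) ≈ 0.304

Enumerate the 4 (structural fatigue, overloaded truck) configurations and weight by the priors:
  P(strain alarm) = 0.06·0.95·0.94 + 0.58·0.95·0.06 + 0.58·0.05·0.94 + 0.77·0.05·0.06
        = 0.053580 + 0.033060 + 0.027260 + 0.002310 = 0.116210
The terms with overloaded truck present sum to 0.035370, so
  P(overloaded truck | strain alarm) = 0.035370 / 0.116210 ≈ 0.304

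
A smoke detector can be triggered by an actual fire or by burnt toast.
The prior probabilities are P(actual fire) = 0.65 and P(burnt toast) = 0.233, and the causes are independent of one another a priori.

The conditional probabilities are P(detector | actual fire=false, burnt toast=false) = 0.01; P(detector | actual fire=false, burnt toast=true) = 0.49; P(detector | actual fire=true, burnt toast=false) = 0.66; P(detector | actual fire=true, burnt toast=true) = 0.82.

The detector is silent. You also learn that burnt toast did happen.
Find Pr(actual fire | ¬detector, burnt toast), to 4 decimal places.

For the numerator, keep only actual fire=true terms: 0.18×0.65 = 0.117000
Normalizer over all consistent configurations: 0.51×0.35 + 0.18×0.65 = 0.295500
P(actual fire | ¬detector, burnt toast) = 0.117000/0.295500 ≈ 0.3959

Pr(actual fire | ¬detector, burnt toast) ≈ 0.3959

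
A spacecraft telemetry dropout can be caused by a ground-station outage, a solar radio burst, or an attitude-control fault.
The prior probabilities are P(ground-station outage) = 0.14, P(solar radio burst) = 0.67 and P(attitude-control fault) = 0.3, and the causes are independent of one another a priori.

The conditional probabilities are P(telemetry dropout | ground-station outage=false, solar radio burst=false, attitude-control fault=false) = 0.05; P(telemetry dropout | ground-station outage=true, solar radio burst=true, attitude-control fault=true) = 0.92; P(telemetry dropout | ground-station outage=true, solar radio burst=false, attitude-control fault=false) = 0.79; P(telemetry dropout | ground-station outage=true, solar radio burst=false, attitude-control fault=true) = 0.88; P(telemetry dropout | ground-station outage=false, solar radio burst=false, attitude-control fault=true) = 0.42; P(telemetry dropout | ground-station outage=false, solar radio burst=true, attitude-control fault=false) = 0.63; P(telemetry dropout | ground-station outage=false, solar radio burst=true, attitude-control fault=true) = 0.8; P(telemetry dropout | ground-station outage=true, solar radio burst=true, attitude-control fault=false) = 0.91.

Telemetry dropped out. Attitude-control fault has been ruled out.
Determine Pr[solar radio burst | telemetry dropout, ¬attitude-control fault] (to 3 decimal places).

Pr[solar radio burst | telemetry dropout, ¬attitude-control fault] ≈ 0.898

Weight on solar radio burst=true, given the evidence: 0.363006 + 0.085358 = 0.448364
The normalizing constant is 0.05·0.86·0.33 + 0.63·0.86·0.67 + 0.79·0.14·0.33 + 0.91·0.14·0.67 = 0.499052
P(solar radio burst | telemetry dropout, ¬attitude-control fault) = 0.448364/0.499052 ≈ 0.898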